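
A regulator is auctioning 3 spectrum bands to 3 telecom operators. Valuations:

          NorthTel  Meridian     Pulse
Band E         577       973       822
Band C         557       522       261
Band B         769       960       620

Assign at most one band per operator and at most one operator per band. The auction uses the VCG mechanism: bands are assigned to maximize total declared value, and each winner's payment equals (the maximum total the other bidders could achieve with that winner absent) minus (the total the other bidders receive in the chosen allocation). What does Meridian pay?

Efficient allocation: NorthTel→Band C ($557M), Meridian→Band B ($960M), Pulse→Band E ($822M); total welfare W = $2339M.
Meridian receives Band B at value $960M, so the others get W − 960 = $1379M.
Without Meridian: best allocation of the remaining 2 bidders over all 3 bands is NorthTel→Band B ($769M), Pulse→Band E ($822M), total $1591M.
VCG payment = (others' best without Meridian) − (others' welfare with Meridian) = 1591 − 1379 = $212M.

Meridian pays $212M.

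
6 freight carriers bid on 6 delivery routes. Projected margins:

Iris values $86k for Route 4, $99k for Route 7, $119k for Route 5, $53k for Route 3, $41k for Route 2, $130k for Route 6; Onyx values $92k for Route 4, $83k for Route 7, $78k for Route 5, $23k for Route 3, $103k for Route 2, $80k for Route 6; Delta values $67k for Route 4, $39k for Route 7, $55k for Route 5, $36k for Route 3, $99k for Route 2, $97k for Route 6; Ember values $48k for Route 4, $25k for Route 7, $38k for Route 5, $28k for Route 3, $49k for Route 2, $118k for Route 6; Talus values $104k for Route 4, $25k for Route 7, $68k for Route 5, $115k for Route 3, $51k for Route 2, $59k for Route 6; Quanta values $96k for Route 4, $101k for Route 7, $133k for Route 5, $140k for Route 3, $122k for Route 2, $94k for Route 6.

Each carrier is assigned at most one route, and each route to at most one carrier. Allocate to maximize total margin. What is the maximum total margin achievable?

Max total: $663k

Optimal: Iris→Route 5 ($119k), Onyx→Route 7 ($83k), Delta→Route 2 ($99k), Ember→Route 6 ($118k), Talus→Route 4 ($104k), Quanta→Route 3 ($140k) — total 119+83+99+118+104+140 = $663k.
Row-greedy (each carrier in turn takes its best remaining route) gives $554k, worse by 109.
Next-best assignment: Iris→Route 7, Onyx→Route 4, Delta→Route 2, Ember→Route 6, Talus→Route 3, Quanta→Route 5 = $656k.
Swapping Ember↔Onyx (Ember→Route 7 $25k, Onyx→Route 6 $80k) loses 96.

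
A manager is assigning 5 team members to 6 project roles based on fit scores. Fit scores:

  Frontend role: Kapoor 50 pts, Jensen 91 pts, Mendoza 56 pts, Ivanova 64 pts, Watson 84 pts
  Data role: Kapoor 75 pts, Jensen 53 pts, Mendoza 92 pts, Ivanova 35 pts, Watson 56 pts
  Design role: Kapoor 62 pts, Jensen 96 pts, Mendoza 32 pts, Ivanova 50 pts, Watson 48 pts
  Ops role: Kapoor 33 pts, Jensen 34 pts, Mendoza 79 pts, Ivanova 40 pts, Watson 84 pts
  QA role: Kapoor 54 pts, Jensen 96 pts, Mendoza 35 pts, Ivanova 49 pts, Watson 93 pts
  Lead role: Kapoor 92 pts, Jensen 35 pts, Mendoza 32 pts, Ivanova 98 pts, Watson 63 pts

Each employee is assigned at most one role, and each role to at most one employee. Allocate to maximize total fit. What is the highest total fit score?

Optimal: Kapoor→Data role (75 pts), Jensen→Design role (96 pts), Mendoza→Ops role (79 pts), Ivanova→Lead role (98 pts), Watson→QA role (93 pts) — total 75+96+79+98+93 = 441 pts.
Row-greedy (each employee in turn takes its best remaining role) gives 437 pts, worse by 4.

Maximum total: 441 pts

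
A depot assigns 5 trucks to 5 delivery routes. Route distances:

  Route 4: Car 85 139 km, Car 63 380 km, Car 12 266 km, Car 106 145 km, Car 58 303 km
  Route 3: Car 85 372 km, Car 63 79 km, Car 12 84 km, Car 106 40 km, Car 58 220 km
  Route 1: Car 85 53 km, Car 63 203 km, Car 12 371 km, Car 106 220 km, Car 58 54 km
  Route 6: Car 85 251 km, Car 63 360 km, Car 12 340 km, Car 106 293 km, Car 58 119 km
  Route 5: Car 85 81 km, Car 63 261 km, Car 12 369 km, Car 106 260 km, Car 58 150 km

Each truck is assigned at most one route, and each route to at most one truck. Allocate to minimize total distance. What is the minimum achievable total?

Min total: 632 km

Optimal: Car 85→Route 5 (81 km), Car 63→Route 1 (203 km), Car 12→Route 3 (84 km), Car 106→Route 4 (145 km), Car 58→Route 6 (119 km) — total 81+203+84+145+119 = 632 km.
Column-greedy (each route in turn goes to its cheapest remaining truck) gives 834 km, worse by 202.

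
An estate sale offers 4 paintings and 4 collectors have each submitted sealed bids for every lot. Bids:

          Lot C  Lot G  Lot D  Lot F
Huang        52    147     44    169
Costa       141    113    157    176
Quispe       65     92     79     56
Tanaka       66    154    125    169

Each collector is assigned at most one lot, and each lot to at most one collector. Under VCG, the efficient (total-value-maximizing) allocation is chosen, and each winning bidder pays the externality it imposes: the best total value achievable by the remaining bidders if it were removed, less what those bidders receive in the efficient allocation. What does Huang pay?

Efficient allocation: Huang→Lot F ($169), Costa→Lot D ($157), Quispe→Lot C ($65), Tanaka→Lot G ($154); total welfare W = $545.
Huang receives Lot F at value $169, so the others get W − 169 = $376.
Without Huang: best allocation of the remaining 3 bidders over all 4 lots is Costa→Lot D ($157), Quispe→Lot G ($92), Tanaka→Lot F ($169), total $418.
VCG payment = (others' best without Huang) − (others' welfare with Huang) = 418 − 376 = $42.

Huang pays $42.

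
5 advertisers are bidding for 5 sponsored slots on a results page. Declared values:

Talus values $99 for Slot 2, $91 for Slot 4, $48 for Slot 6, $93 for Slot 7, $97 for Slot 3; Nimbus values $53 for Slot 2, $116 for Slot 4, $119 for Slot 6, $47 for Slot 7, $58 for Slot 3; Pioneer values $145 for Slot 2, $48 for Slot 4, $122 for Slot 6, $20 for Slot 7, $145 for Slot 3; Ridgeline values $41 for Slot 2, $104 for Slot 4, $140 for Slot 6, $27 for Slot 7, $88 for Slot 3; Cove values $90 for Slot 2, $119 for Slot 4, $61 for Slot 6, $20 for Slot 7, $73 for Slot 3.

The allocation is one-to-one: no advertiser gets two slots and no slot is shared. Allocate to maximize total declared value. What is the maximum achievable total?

Maximum total: $584

Treat this as an assignment problem: match each advertiser to one slot.
Optimal: Talus→Slot 7 ($93), Nimbus→Slot 4 ($116), Pioneer→Slot 3 ($145), Ridgeline→Slot 6 ($140), Cove→Slot 2 ($90) — total 93+116+145+140+90 = $584.
Max-entry greedy (repeatedly take the single best remaining cell) gives $548, worse by 36.
Next-best assignment: Talus→Slot 7, Nimbus→Slot 4, Pioneer→Slot 2, Ridgeline→Slot 6, Cove→Slot 3 = $567.
Swapping Nimbus↔Ridgeline (Nimbus→Slot 6 $119, Ridgeline→Slot 4 $104) loses 33.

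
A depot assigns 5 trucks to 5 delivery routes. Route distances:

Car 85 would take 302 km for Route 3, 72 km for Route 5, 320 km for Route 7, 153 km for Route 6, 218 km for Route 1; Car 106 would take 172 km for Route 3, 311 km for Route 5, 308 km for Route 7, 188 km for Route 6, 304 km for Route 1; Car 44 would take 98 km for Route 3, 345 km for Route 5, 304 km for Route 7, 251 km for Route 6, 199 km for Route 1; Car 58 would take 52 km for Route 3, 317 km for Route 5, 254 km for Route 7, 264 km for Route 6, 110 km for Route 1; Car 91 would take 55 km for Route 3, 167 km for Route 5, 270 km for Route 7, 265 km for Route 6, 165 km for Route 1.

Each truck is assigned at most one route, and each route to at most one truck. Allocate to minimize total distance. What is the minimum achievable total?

Minimum total: 729 km

Optimal: Car 85→Route 5 (72 km), Car 106→Route 6 (188 km), Car 44→Route 7 (304 km), Car 58→Route 1 (110 km), Car 91→Route 3 (55 km) — total 72+188+304+110+55 = 729 km.
Column-greedy (each route in turn goes to its cheapest remaining truck) gives 781 km, worse by 52.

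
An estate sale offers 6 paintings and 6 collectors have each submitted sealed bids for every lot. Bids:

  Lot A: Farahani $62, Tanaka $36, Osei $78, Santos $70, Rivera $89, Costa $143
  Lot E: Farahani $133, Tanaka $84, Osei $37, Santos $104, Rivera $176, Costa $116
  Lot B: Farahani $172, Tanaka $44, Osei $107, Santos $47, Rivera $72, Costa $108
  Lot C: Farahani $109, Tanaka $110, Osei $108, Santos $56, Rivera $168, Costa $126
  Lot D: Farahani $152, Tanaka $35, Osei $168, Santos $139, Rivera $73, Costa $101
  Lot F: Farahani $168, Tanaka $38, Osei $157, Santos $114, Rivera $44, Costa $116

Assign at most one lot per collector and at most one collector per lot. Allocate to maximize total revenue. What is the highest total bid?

Max total: $897

Treat this as an assignment problem: match each collector to one lot.
Optimal: Farahani→Lot B ($172), Tanaka→Lot C ($110), Osei→Lot F ($157), Santos→Lot D ($139), Rivera→Lot E ($176), Costa→Lot A ($143) — total 172+110+157+139+176+143 = $897.
No other one-to-one assignment exceeds $897.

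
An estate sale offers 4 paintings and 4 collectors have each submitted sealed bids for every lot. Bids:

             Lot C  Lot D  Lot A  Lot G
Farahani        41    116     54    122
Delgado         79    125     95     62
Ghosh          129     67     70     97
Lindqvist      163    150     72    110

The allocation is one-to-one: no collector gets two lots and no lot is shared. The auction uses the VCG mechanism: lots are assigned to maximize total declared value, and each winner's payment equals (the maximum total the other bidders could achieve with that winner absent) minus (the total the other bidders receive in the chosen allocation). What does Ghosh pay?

Ghosh pays $43.

Efficient allocation: Farahani→Lot G ($122), Delgado→Lot A ($95), Ghosh→Lot C ($129), Lindqvist→Lot D ($150); total welfare W = $496.
Ghosh receives Lot C at value $129, so the others get W − 129 = $367.
Without Ghosh: best allocation of the remaining 3 bidders over all 4 lots is Farahani→Lot G ($122), Delgado→Lot D ($125), Lindqvist→Lot C ($163), total $410.
VCG payment = (others' best without Ghosh) − (others' welfare with Ghosh) = 410 − 367 = $43.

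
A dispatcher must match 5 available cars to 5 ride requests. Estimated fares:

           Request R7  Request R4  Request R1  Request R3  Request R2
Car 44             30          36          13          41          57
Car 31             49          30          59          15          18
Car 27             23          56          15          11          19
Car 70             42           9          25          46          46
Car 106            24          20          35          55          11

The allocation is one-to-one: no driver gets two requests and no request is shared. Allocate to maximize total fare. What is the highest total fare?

Optimal: Car 44→Request R2 ($57), Car 31→Request R1 ($59), Car 27→Request R4 ($56), Car 70→Request R7 ($42), Car 106→Request R3 ($55) — total 57+59+56+42+55 = $269.
Row-greedy (each driver in turn takes its best remaining request) gives $242, worse by 27.
Next-best assignment: Car 44→Request R7, Car 31→Request R1, Car 27→Request R4, Car 70→Request R2, Car 106→Request R3 = $246.
Swapping Car 106↔Car 31 (Car 106→Request R1 $35, Car 31→Request R3 $15) loses 64.

Maximum total: $269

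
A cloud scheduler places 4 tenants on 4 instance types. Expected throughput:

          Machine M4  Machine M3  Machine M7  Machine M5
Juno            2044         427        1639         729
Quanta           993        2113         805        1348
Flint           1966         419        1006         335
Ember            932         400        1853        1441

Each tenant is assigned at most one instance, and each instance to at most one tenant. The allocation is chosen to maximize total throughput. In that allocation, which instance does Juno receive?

Optimal: Juno→Machine M7 (1639 ops/s), Quanta→Machine M3 (2113 ops/s), Flint→Machine M4 (1966 ops/s), Ember→Machine M5 (1441 ops/s) — total 1639+2113+1966+1441 = 7159 ops/s.
Max-entry greedy (repeatedly take the single best remaining cell) gives 6345 ops/s, worse by 814.
Next-best assignment: Juno→Machine M5, Quanta→Machine M3, Flint→Machine M4, Ember→Machine M7 = 6661 ops/s.
Juno's own top instance is Machine M4 (2044 ops/s), but forcing Juno→Machine M4 and reassigning the rest optimally gives only 6604 ops/s — worse by 555.

Juno receives Machine M7.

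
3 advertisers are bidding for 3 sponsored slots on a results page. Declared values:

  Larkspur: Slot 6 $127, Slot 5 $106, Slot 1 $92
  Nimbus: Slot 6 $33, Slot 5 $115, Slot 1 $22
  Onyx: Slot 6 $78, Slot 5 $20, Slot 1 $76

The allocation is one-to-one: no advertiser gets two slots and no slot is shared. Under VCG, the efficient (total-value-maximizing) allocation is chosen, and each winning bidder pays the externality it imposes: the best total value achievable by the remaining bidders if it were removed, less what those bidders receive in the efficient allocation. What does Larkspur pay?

Larkspur pays $2.

Efficient allocation: Larkspur→Slot 6 ($127), Nimbus→Slot 5 ($115), Onyx→Slot 1 ($76); total welfare W = $318.
Larkspur receives Slot 6 at value $127, so the others get W − 127 = $191.
Without Larkspur: best allocation of the remaining 2 bidders over all 3 slots is Nimbus→Slot 5 ($115), Onyx→Slot 6 ($78), total $193.
VCG payment = (others' best without Larkspur) − (others' welfare with Larkspur) = 193 − 191 = $2.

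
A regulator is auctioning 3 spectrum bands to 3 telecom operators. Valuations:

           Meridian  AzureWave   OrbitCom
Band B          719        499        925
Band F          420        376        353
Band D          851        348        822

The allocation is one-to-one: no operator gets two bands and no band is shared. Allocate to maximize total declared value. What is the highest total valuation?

Treat this as an assignment problem: match each operator to one band.
Optimal: Meridian→Band D ($851M), AzureWave→Band F ($376M), OrbitCom→Band B ($925M) — total 851+376+925 = $2152M.
Row-greedy (each operator in turn takes its best remaining band) gives $1703M, worse by 449.
Next-best assignment: Meridian→Band B, AzureWave→Band F, OrbitCom→Band D = $1917M.

Max total: $2152M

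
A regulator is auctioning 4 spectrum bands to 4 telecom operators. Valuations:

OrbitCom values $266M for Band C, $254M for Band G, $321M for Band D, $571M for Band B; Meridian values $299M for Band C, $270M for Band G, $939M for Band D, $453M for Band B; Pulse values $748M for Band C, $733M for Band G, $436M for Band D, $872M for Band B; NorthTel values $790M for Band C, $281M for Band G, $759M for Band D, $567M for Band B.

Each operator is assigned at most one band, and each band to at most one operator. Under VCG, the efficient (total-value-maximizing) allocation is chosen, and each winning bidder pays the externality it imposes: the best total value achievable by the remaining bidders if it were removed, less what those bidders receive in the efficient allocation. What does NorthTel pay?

NorthTel pays $15M.

Efficient allocation: OrbitCom→Band B ($571M), Meridian→Band D ($939M), Pulse→Band G ($733M), NorthTel→Band C ($790M); total welfare W = $3033M.
NorthTel receives Band C at value $790M, so the others get W − 790 = $2243M.
Without NorthTel: best allocation of the remaining 3 bidders over all 4 bands is OrbitCom→Band B ($571M), Meridian→Band D ($939M), Pulse→Band C ($748M), total $2258M.
VCG payment = (others' best without NorthTel) − (others' welfare with NorthTel) = 2258 − 2243 = $15M.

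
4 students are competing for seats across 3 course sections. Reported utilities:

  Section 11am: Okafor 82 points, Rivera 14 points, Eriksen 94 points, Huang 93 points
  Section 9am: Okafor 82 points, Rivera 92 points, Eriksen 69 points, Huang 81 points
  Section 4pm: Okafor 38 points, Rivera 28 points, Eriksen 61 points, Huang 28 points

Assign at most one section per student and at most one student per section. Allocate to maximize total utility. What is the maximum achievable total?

Maximum total: 246 points

Optimal: Huang→Section 11am (93 points), Rivera→Section 9am (92 points), Eriksen→Section 4pm (61 points) — total 93+92+61 = 246 points.
Column-greedy (each section in turn goes to its best remaining student) gives 224 points, worse by 22.
Next-best assignment: Huang→Section 11am, Okafor→Section 9am, Eriksen→Section 4pm = 236 points.
Swapping Eriksen↔Huang (Eriksen→Section 11am 94 points, Huang→Section 4pm 28 points) loses 32.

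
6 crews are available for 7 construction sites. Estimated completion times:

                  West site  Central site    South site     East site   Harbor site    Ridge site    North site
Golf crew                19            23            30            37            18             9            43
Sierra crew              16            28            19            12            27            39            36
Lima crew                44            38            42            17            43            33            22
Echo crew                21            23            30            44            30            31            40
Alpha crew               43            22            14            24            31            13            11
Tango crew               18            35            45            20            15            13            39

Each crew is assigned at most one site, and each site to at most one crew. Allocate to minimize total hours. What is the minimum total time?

Minimum total: 91 hours

Treat this as an assignment problem: match each crew to one site.
Optimal: Golf crew→Ridge site (9 hours), Sierra crew→West site (16 hours), Lima crew→East site (17 hours), Echo crew→Central site (23 hours), Alpha crew→North site (11 hours), Tango crew→Harbor site (15 hours) — total 9+16+17+23+11+15 = 91 hours.
Row-greedy (each crew in turn takes its cheapest remaining site) gives 93 hours, worse by 2.
Next-best assignment: Golf crew→Ridge site, Sierra crew→South site, Lima crew→East site, Echo crew→West site, Alpha crew→North site, Tango crew→Harbor site = 92 hours.
Swapping Alpha crew↔Sierra crew (Alpha crew→West site 43 hours, Sierra crew→North site 36 hours) adds 52.
Every other assignment is strictly worse.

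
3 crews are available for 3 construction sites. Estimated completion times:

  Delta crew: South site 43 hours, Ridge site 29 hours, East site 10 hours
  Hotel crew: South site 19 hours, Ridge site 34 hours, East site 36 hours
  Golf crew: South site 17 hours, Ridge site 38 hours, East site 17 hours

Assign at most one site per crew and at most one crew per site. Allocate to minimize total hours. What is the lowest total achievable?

Optimal: Delta crew→East site (10 hours), Hotel crew→Ridge site (34 hours), Golf crew→South site (17 hours) — total 10+34+17 = 61 hours.
Row-greedy (each crew in turn takes its cheapest remaining site) gives 67 hours, worse by 6.
Swapping Golf crew↔Hotel crew (Golf crew→Ridge site 38 hours, Hotel crew→South site 19 hours) adds 6.
No other one-to-one assignment undercuts 61 hours.

Min total: 61 hours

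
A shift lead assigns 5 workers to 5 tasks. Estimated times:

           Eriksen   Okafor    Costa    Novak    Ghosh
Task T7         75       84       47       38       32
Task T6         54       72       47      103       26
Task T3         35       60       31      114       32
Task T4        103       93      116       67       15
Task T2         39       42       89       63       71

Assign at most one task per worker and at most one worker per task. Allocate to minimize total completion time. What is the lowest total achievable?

Optimal: Eriksen→Task T3 (35 min), Okafor→Task T2 (42 min), Costa→Task T6 (47 min), Novak→Task T7 (38 min), Ghosh→Task T4 (15 min) — total 35+42+47+38+15 = 177 min.
Column-greedy (each task in turn goes to its cheapest remaining worker) gives 223 min, worse by 46.
Next-best assignment: Eriksen→Task T6, Okafor→Task T2, Costa→Task T3, Novak→Task T7, Ghosh→Task T4 = 180 min.
Swapping Novak↔Okafor (Novak→Task T2 63 min, Okafor→Task T7 84 min) adds 67.

Minimum total: 177 min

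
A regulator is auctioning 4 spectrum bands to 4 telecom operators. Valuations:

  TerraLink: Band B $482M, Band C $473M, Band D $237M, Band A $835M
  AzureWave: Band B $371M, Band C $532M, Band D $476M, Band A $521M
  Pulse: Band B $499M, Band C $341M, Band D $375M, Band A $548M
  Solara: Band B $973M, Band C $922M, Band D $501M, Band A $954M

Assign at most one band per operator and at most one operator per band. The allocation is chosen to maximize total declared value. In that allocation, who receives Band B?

Pulse receives Band B.

Optimal: TerraLink→Band A ($835M), AzureWave→Band D ($476M), Pulse→Band B ($499M), Solara→Band C ($922M) — total 835+476+499+922 = $2732M.
Column-greedy (each band in turn goes to its best remaining operator) gives $2715M, worse by 17.
Pulse's own top band is Band A ($548M), but forcing Pulse→Band A and reassigning the rest optimally gives only $2470M — worse by 262.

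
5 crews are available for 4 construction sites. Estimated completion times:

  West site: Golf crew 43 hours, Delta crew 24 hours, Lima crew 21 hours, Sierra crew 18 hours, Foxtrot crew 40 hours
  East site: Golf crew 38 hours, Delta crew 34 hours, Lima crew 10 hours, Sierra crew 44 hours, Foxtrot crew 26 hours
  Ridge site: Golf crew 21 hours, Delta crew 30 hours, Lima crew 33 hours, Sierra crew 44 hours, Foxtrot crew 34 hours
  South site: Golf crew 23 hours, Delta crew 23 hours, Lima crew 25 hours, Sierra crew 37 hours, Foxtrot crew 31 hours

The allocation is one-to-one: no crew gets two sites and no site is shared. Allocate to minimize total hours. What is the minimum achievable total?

Min total: 72 hours

Optimal: Sierra crew→West site (18 hours), Lima crew→East site (10 hours), Golf crew→Ridge site (21 hours), Delta crew→South site (23 hours) — total 18+10+21+23 = 72 hours.
Next-best assignment: Sierra crew→West site, Lima crew→East site, Golf crew→Ridge site, Foxtrot crew→South site = 80 hours.
Swapping Delta crew↔Sierra crew (Delta crew→West site 24 hours, Sierra crew→South site 37 hours) adds 20.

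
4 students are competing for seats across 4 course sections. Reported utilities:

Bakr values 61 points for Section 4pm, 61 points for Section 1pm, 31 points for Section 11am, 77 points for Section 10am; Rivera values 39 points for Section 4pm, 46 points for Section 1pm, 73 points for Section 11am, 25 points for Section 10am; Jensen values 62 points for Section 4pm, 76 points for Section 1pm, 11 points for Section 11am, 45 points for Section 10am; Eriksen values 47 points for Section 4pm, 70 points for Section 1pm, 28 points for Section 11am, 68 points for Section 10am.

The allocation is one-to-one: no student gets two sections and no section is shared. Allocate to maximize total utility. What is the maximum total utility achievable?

Optimal: Bakr→Section 10am (77 points), Rivera→Section 11am (73 points), Jensen→Section 4pm (62 points), Eriksen→Section 1pm (70 points) — total 77+73+62+70 = 282 points.
Max-entry greedy (repeatedly take the single best remaining cell) gives 273 points, worse by 9.
Swapping Jensen↔Eriksen (Jensen→Section 1pm 76 points, Eriksen→Section 4pm 47 points) loses 9.
Every other assignment is strictly worse.

Maximum total: 282 points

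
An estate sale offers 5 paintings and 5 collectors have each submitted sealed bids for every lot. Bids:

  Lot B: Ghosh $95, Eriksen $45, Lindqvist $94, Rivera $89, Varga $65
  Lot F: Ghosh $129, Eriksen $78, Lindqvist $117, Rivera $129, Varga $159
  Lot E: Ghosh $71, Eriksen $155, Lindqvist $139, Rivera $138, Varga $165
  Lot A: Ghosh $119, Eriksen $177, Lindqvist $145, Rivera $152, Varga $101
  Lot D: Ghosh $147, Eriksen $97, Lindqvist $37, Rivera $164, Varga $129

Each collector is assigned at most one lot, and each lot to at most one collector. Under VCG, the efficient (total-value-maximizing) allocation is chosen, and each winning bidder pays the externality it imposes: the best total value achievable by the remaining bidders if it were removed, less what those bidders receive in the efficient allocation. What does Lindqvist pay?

Efficient allocation: Ghosh→Lot B ($95), Eriksen→Lot A ($177), Lindqvist→Lot E ($139), Rivera→Lot D ($164), Varga→Lot F ($159); total welfare W = $734.
Lindqvist receives Lot E at value $139, so the others get W − 139 = $595.
Without Lindqvist: best allocation of the remaining 4 bidders over all 5 lots is Ghosh→Lot F ($129), Eriksen→Lot A ($177), Rivera→Lot D ($164), Varga→Lot E ($165), total $635.
VCG payment = (others' best without Lindqvist) − (others' welfare with Lindqvist) = 635 − 595 = $40.

Lindqvist pays $40.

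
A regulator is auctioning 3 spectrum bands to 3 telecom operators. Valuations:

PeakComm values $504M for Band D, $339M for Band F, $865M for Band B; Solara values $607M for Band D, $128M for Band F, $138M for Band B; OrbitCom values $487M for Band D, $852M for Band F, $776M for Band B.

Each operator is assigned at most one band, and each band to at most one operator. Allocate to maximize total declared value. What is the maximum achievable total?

Max total: $2324M

This is the linear assignment problem.
Optimal: PeakComm→Band B ($865M), Solara→Band D ($607M), OrbitCom→Band F ($852M) — total 865+607+852 = $2324M.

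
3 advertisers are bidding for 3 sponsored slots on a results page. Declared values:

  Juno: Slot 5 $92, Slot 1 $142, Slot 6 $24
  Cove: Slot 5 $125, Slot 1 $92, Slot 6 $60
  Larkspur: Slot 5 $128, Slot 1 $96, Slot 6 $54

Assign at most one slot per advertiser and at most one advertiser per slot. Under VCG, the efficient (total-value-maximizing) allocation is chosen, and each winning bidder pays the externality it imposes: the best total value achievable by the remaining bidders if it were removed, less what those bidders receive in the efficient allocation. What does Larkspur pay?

Larkspur pays $65.

Efficient allocation: Juno→Slot 1 ($142), Cove→Slot 6 ($60), Larkspur→Slot 5 ($128); total welfare W = $330.
Larkspur receives Slot 5 at value $128, so the others get W − 128 = $202.
Without Larkspur: best allocation of the remaining 2 bidders over all 3 slots is Juno→Slot 1 ($142), Cove→Slot 5 ($125), total $267.
VCG payment = (others' best without Larkspur) − (others' welfare with Larkspur) = 267 − 202 = $65.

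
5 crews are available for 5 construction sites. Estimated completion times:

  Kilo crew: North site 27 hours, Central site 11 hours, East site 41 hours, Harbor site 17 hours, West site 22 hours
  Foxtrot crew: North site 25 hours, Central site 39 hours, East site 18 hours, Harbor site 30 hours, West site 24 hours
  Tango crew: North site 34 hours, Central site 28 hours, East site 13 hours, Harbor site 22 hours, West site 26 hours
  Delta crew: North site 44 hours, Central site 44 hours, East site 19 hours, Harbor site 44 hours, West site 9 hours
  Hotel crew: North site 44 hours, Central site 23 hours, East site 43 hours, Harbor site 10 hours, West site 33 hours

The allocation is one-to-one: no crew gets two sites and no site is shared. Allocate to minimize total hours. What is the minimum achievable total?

Min total: 68 hours

Optimal: Kilo crew→Central site (11 hours), Foxtrot crew→North site (25 hours), Tango crew→East site (13 hours), Delta crew→West site (9 hours), Hotel crew→Harbor site (10 hours) — total 11+25+13+9+10 = 68 hours.
Row-greedy (each crew in turn takes its cheapest remaining site) gives 104 hours, worse by 36.
Checked against all permutations: 68 hours is optimal.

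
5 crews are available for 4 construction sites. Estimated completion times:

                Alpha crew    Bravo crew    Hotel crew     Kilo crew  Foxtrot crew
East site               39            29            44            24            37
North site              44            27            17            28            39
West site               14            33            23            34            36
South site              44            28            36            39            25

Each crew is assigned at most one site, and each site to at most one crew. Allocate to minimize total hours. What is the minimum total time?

Min total: 80 hours

Optimal: Kilo crew→East site (24 hours), Hotel crew→North site (17 hours), Alpha crew→West site (14 hours), Foxtrot crew→South site (25 hours) — total 24+17+14+25 = 80 hours.
Checked against all permutations: 80 hours is optimal.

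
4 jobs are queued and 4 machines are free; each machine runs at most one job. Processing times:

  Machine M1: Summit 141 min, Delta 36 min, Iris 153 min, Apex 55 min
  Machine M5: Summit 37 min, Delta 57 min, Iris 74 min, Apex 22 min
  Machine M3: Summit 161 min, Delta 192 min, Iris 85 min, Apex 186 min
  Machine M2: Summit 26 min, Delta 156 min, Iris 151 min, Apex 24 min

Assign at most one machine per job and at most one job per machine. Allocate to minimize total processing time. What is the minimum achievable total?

Optimal: Summit→Machine M2 (26 min), Delta→Machine M1 (36 min), Iris→Machine M3 (85 min), Apex→Machine M5 (22 min) — total 26+36+85+22 = 169 min.
Row-greedy (each job in turn takes its cheapest remaining machine) gives 322 min, worse by 153.
Swapping Iris↔Summit (Iris→Machine M2 151 min, Summit→Machine M3 161 min) adds 201.

Min total: 169 min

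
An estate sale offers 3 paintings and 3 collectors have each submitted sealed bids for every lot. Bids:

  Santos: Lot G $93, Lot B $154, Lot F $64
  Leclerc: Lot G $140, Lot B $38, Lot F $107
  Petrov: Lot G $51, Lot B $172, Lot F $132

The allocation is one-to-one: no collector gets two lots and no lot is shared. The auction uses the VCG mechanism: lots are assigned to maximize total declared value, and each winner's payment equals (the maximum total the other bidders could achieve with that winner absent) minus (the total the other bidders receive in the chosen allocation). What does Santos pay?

Efficient allocation: Santos→Lot B ($154), Leclerc→Lot G ($140), Petrov→Lot F ($132); total welfare W = $426.
Santos receives Lot B at value $154, so the others get W − 154 = $272.
Without Santos: best allocation of the remaining 2 bidders over all 3 lots is Leclerc→Lot G ($140), Petrov→Lot B ($172), total $312.
VCG payment = (others' best without Santos) − (others' welfare with Santos) = 312 − 272 = $40.

Santos pays $40.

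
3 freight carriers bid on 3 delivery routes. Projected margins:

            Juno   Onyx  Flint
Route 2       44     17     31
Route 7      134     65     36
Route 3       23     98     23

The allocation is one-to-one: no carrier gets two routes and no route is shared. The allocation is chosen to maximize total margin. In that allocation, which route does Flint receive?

Flint receives Route 2.

This is a one-to-one assignment (maximum-weight bipartite matching).
Optimal: Juno→Route 7 ($134k), Onyx→Route 3 ($98k), Flint→Route 2 ($31k) — total 134+98+31 = $263k.
Column-greedy (each route in turn goes to its best remaining carrier) gives $132k, worse by 131.
Flint's own top route is Route 7 ($36k), but forcing Flint→Route 7 and reassigning the rest optimally gives only $178k — worse by 85.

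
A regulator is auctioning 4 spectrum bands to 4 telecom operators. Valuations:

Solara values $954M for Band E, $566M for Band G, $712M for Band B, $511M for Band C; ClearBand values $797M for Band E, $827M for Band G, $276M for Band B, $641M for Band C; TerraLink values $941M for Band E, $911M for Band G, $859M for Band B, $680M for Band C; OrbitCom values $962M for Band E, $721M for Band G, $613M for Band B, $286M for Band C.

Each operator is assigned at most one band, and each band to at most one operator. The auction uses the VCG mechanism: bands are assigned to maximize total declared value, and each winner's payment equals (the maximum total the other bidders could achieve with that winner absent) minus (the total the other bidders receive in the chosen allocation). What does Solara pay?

Solara pays $134M.

Efficient allocation: Solara→Band B ($712M), ClearBand→Band C ($641M), TerraLink→Band G ($911M), OrbitCom→Band E ($962M); total welfare W = $3226M.
Solara receives Band B at value $712M, so the others get W − 712 = $2514M.
Without Solara: best allocation of the remaining 3 bidders over all 4 bands is ClearBand→Band G ($827M), TerraLink→Band B ($859M), OrbitCom→Band E ($962M), total $2648M.
VCG payment = (others' best without Solara) − (others' welfare with Solara) = 2648 − 2514 = $134M.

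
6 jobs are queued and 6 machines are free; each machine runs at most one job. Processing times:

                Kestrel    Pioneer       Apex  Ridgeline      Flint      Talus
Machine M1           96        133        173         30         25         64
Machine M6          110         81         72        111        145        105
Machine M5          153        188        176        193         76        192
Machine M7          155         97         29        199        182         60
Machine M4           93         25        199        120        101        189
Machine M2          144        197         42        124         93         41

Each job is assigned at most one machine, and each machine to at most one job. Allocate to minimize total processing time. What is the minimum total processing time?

Minimum total: 311 min

This is the linear assignment problem.
Optimal: Kestrel→Machine M6 (110 min), Pioneer→Machine M4 (25 min), Apex→Machine M7 (29 min), Ridgeline→Machine M1 (30 min), Flint→Machine M5 (76 min), Talus→Machine M2 (41 min) — total 110+25+29+30+76+41 = 311 min.
Row-greedy (each job in turn takes its cheapest remaining machine) gives 350 min, worse by 39.
Next-best assignment: Kestrel→Machine M6, Pioneer→Machine M4, Apex→Machine M2, Ridgeline→Machine M1, Flint→Machine M5, Talus→Machine M7 = 343 min.
No other one-to-one assignment undercuts 311 min.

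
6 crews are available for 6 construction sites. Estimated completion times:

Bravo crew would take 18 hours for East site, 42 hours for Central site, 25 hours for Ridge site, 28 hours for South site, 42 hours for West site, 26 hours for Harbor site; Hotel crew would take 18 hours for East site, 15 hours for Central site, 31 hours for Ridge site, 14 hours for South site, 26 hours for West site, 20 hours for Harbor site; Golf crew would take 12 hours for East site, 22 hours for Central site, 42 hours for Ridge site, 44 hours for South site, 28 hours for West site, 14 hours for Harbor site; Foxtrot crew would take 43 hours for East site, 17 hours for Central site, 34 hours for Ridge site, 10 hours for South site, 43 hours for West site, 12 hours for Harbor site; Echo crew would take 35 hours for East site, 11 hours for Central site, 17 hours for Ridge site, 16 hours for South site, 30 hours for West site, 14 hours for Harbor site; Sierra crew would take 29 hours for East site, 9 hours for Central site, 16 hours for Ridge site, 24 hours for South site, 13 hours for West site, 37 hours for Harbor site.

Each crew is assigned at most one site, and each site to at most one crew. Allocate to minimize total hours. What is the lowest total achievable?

Optimal: Bravo crew→East site (18 hours), Hotel crew→Central site (15 hours), Golf crew→Harbor site (14 hours), Foxtrot crew→South site (10 hours), Echo crew→Ridge site (17 hours), Sierra crew→West site (13 hours) — total 18+15+14+10+17+13 = 87 hours.
Row-greedy (each crew in turn takes its cheapest remaining site) gives 93 hours, worse by 6.

Min total: 87 hours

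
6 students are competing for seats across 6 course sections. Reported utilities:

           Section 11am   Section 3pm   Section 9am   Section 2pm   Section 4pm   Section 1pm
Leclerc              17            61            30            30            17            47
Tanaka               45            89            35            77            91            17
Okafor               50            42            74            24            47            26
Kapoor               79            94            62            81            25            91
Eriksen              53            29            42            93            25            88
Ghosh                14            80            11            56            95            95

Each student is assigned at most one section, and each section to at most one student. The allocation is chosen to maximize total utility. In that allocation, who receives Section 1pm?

Ghosh receives Section 1pm.

This is a one-to-one assignment (maximum-weight bipartite matching).
Optimal: Leclerc→Section 3pm (61 points), Tanaka→Section 4pm (91 points), Okafor→Section 9am (74 points), Kapoor→Section 11am (79 points), Eriksen→Section 2pm (93 points), Ghosh→Section 1pm (95 points) — total 61+91+74+79+93+95 = 493 points.
Row-greedy (each student in turn takes its best remaining section) gives 424 points, worse by 69.
Checked against all permutations: 493 points is optimal.
Ghosh's own top section is Section 4pm (95 points), but forcing Ghosh→Section 4pm and reassigning the rest optimally gives only 477 points — worse by 16.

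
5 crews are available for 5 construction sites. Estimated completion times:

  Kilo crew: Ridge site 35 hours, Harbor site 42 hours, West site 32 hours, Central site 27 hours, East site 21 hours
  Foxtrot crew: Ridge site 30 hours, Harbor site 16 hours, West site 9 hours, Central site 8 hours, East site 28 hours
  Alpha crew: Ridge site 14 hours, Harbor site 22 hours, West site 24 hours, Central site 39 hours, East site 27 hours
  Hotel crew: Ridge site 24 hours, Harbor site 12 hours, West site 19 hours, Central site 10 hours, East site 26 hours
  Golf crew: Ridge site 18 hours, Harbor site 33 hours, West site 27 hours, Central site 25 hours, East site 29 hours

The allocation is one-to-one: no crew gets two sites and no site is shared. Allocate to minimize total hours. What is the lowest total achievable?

This is a one-to-one assignment (minimum-cost bipartite matching).
Optimal: Kilo crew→East site (21 hours), Foxtrot crew→West site (9 hours), Alpha crew→Harbor site (22 hours), Hotel crew→Central site (10 hours), Golf crew→Ridge site (18 hours) — total 21+9+22+10+18 = 80 hours.
Min-entry greedy (repeatedly take the single cheapest remaining cell) gives 82 hours, worse by 2.
No other one-to-one assignment undercuts 80 hours.

Min total: 80 hours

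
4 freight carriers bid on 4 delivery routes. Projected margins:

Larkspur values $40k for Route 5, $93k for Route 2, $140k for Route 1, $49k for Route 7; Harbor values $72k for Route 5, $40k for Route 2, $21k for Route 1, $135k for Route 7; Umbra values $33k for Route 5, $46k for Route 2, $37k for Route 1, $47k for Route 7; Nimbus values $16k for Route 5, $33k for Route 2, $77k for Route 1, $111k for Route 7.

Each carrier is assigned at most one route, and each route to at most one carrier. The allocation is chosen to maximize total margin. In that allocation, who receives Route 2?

This is a one-to-one assignment (maximum-weight bipartite matching).
Optimal: Larkspur→Route 1 ($140k), Harbor→Route 5 ($72k), Umbra→Route 2 ($46k), Nimbus→Route 7 ($111k) — total 140+72+46+111 = $369k.
Column-greedy (each route in turn goes to its best remaining carrier) gives $289k, worse by 80.
No other one-to-one assignment exceeds $369k.
Umbra's own top route is Route 7 ($47k), but forcing Umbra→Route 7 and reassigning the rest optimally gives only $292k — worse by 77.

Umbra receives Route 2.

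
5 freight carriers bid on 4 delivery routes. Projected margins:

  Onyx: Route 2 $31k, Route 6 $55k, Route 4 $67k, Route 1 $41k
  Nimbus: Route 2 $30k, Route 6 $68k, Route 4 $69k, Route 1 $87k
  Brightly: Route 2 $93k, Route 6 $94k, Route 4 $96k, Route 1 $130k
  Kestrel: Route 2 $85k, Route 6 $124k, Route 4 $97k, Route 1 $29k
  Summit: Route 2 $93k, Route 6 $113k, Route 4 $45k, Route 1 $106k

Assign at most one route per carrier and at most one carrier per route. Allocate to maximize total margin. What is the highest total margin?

Max total: $416k

Optimal: Summit→Route 2 ($93k), Kestrel→Route 6 ($124k), Nimbus→Route 4 ($69k), Brightly→Route 1 ($130k) — total 93+124+69+130 = $416k.
Row-greedy (each carrier in turn takes its best remaining route) gives $333k, worse by 83.
Swapping Summit↔Kestrel (Summit→Route 6 $113k, Kestrel→Route 2 $85k) loses 19.
Every other assignment is strictly worse.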